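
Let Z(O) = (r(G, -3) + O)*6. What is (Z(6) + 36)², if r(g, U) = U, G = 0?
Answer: 2916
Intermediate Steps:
Z(O) = -18 + 6*O (Z(O) = (-3 + O)*6 = -18 + 6*O)
(Z(6) + 36)² = ((-18 + 6*6) + 36)² = ((-18 + 36) + 36)² = (18 + 36)² = 54² = 2916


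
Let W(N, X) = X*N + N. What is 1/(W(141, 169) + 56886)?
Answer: 1/80856 ≈ 1.2368e-5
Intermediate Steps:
W(N, X) = N + N*X (W(N, X) = N*X + N = N + N*X)
1/(W(141, 169) + 56886) = 1/(141*(1 + 169) + 56886) = 1/(141*170 + 56886) = 1/(23970 + 56886) = 1/80856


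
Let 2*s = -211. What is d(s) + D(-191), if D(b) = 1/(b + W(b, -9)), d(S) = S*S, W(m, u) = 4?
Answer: 8325423/748 ≈ 11130.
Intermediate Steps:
s = -211/2 (s = (½)*(-211) = -211/2 ≈ -105.50)
d(S) = S²
D(b) = 1/(4 + b) (D(b) = 1/(b + 4) = 1/(4 + b))
d(s) + D(-191) = (-211/2)² + 1/(4 - 191) = 44521/4 + 1/(-187) = 44521/4 - 1/187 = 8325423/748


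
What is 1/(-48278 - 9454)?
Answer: -1/57732 ≈ -1.7321e-5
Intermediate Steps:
1/(-48278 - 9454) = 1/(-57732) = -1/57732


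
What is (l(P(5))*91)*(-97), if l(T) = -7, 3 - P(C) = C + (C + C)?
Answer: 61789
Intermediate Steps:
P(C) = 3 - 3*C (P(C) = 3 - (C + (C + C)) = 3 - (C + 2*C) = 3 - 3*C)
(l(P(5))*91)*(-97) = -7*91*(-97) = -637*(-97) = 61789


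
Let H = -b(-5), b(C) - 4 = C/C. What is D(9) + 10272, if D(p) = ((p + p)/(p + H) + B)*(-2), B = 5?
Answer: 10253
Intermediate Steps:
b(C) = 5 (b(C) = 4 + C/C = 4 + 1 = 5)
H = -5 (H = -1*5 = -5)
D(p) = -10 - 4*p/(-5 + p) (D(p) = ((p + p)/(p - 5) + 5)*(-2) = ((2*p)/(-5 + p) + 5)*(-2) = (2*p/(-5 + p) + 5)*(-2) = (5 + 2*p/(-5 + p))*(-2) = -10 - 4*p/(-5 + p))
D(9) + 10272 = 2*(25 - 7*9)/(-5 + 9) + 10272 = 2*(25 - 63)/4 + 10272 = 2*(¼)*(-38) + 10272 = -19 + 10272 = 10253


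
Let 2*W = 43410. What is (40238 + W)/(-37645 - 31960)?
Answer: -61943/69605 ≈ -0.88992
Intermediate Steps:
W = 21705 (W = (½)*43410 = 21705)
(40238 + W)/(-37645 - 31960) = (40238 + 21705)/(-37645 - 31960) = 61943/(-69605) = 61943*(-1/69605) = -61943/69605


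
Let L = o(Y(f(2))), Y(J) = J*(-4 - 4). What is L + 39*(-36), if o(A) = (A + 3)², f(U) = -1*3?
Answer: -675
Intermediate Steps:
f(U) = -3
Y(J) = -8*J (Y(J) = J*(-8) = -8*J)
o(A) = (3 + A)²
L = 729 (L = (3 - 8*(-3))² = (3 + 24)² = 27² = 729)
L + 39*(-36) = 729 + 39*(-36) = 729 - 1404 = -675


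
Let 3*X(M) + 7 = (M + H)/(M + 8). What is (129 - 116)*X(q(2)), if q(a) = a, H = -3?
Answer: -923/30 ≈ -30.767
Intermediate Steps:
X(M) = -7/3 + (-3 + M)/(3*(8 + M)) (X(M) = -7/3 + ((M - 3)/(M + 8))/3 = -7/3 + ((-3 + M)/(8 + M))/3 = -7/3 + (-3 + M)/(3*(8 + M)))
(129 - 116)*X(q(2)) = (129 - 116)*((-59 - 6*2)/(3*(8 + 2))) = 13*((⅓)*(-59 - 12)/10) = 13*((⅓)*(⅒)*(-71)) = 13*(-71/30) = -923/30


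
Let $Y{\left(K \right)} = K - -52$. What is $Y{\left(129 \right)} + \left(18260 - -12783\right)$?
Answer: $31224$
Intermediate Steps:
$Y{\left(K \right)} = 52 + K$ ($Y{\left(K \right)} = K + 52 = 52 + K$)
$Y{\left(129 \right)} + \left(18260 - -12783\right) = \left(52 + 129\right) + \left(18260 - -12783\right) = 181 + \left(18260 + 12783\right) = 181 + 31043 = 31224$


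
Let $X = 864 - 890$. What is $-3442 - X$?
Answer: $-3416$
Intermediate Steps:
$X = -26$ ($X = 864 - 890 = -26$)
$-3442 - X = -3442 - -26 = -3442 + 26 = -3416$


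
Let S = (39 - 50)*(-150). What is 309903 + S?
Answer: 311553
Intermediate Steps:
S = 1650 (S = -11*(-150) = 1650)
309903 + S = 309903 + 1650 = 311553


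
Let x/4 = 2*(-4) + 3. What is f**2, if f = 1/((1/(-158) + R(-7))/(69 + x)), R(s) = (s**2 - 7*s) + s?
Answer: 59938564/206698129 ≈ 0.28998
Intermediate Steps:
x = -20 (x = 4*(2*(-4) + 3) = 4*(-8 + 3) = 4*(-5) = -20)
R(s) = s**2 - 6*s
f = 7742/14377 (f = 1/((1/(-158) - 7*(-6 - 7))/(69 - 20)) = 1/((-1/158 - 7*(-13))/49) = 1/((-1/158 + 91)*(1/49)) = 1/((14377/158)*(1/49)) = 1/(14377/7742) = 7742/14377 ≈ 0.53850)
f**2 = (7742/14377)**2 = 59938564/206698129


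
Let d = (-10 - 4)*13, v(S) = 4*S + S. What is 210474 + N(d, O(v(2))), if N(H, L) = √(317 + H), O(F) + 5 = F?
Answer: 210474 + 3*√15 ≈ 2.1049e+5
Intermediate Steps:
v(S) = 5*S
d = -182 (d = -14*13 = -182)
O(F) = -5 + F
210474 + N(d, O(v(2))) = 210474 + √(317 - 182) = 210474 + √135 = 210474 + 3*√15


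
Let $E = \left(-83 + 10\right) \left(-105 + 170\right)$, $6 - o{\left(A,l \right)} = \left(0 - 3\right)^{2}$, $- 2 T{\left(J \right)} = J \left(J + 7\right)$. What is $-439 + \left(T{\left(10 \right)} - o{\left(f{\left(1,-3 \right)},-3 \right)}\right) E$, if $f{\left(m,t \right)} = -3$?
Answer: $388651$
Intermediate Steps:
$T{\left(J \right)} = - \frac{J \left(7 + J\right)}{2}$ ($T{\left(J \right)} = - \frac{J \left(J + 7\right)}{2} = - \frac{J \left(7 + J\right)}{2}$)
$o{\left(A,l \right)} = -3$ ($o{\left(A,l \right)} = 6 - \left(0 - 3\right)^{2} = 6 - \left(-3\right)^{2} = 6 - 9 = -3$)
$E = -4745$ ($E = \left(-73\right) 65 = -4745$)
$-439 + \left(T{\left(10 \right)} - o{\left(f{\left(1,-3 \right)},-3 \right)}\right) E = -439 + \left(\left(- \frac{1}{2}\right) 10 \left(7 + 10\right) - -3\right) \left(-4745\right) = -439 + \left(\left(- \frac{1}{2}\right) 10 \cdot 17 + 3\right) \left(-4745\right) = -439 + \left(-85 + 3\right) \left(-4745\right) = -439 - -389090 = -439 + 389090 = 388651$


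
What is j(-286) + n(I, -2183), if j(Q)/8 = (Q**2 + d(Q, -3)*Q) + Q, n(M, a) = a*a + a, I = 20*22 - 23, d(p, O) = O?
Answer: 5422250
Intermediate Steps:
I = 417 (I = 440 - 23 = 417)
n(M, a) = a + a**2 (n(M, a) = a**2 + a = a + a**2)
j(Q) = -16*Q + 8*Q**2 (j(Q) = 8*((Q**2 - 3*Q) + Q) = 8*(Q**2 - 2*Q) = -16*Q + 8*Q**2)
j(-286) + n(I, -2183) = 8*(-286)*(-2 - 286) - 2183*(1 - 2183) = 8*(-286)*(-288) - 2183*(-2182) = 658944 + 4763306 = 5422250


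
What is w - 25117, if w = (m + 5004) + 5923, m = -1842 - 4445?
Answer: -20477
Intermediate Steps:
m = -6287
w = 4640 (w = (-6287 + 5004) + 5923 = -1283 + 5923 = 4640)
w - 25117 = 4640 - 25117 = -20477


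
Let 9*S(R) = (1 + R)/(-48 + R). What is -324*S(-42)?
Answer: -82/5 ≈ -16.400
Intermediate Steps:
S(R) = (1 + R)/(9*(-48 + R)) (S(R) = ((1 + R)/(-48 + R))/9 = (1 + R)/(9*(-48 + R)))
-324*S(-42) = -36*(1 - 42)/(-48 - 42) = -36*(-41)/(-90) = -36*(-1)*(-41)/90 = -324*41/810 = -82/5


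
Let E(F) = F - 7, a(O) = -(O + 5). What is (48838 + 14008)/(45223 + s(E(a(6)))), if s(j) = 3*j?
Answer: 62846/45169 ≈ 1.3914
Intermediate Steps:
a(O) = -5 - O (a(O) = -(5 + O) = -5 - O)
E(F) = -7 + F
(48838 + 14008)/(45223 + s(E(a(6)))) = (48838 + 14008)/(45223 + 3*(-7 + (-5 - 1*6))) = 62846/(45223 + 3*(-7 + (-5 - 6))) = 62846/(45223 + 3*(-7 - 11)) = 62846/(45223 + 3*(-18)) = 62846/(45223 - 54) = 62846/45169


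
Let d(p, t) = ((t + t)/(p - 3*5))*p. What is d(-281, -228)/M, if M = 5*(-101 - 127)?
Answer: 281/740 ≈ 0.37973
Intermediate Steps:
d(p, t) = 2*p*t/(-15 + p) (d(p, t) = ((2*t)/(p - 15))*p = ((2*t)/(-15 + p))*p = (2*t/(-15 + p))*p = 2*p*t/(-15 + p))
M = -1140 (M = 5*(-228) = -1140)
d(-281, -228)/M = (2*(-281)*(-228)/(-15 - 281))/(-1140) = (2*(-281)*(-228)/(-296))*(-1/1140) = (2*(-281)*(-228)*(-1/296))*(-1/1140) = -16017/37*(-1/1140) = 281/740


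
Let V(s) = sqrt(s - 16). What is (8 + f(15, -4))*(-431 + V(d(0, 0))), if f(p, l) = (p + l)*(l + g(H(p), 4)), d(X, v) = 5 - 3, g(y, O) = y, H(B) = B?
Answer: -55599 + 129*I*sqrt(14) ≈ -55599.0 + 482.67*I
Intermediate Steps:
d(X, v) = 2
V(s) = sqrt(-16 + s)
f(p, l) = (l + p)**2 (f(p, l) = (p + l)*(l + p) = (l + p)*(l + p) = (l + p)**2)
(8 + f(15, -4))*(-431 + V(d(0, 0))) = (8 + ((-4)**2 + 15**2 + 2*(-4)*15))*(-431 + sqrt(-16 + 2)) = (8 + (16 + 225 - 120))*(-431 + sqrt(-14)) = (8 + 121)*(-431 + I*sqrt(14)) = 129*(-431 + I*sqrt(14)) = -55599 + 129*I*sqrt(14)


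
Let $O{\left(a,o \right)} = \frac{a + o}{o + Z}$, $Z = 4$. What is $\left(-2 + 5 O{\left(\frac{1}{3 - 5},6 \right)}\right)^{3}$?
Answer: $\frac{27}{64} \approx 0.42188$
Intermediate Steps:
$O{\left(a,o \right)} = \frac{a + o}{4 + o}$ ($O{\left(a,o \right)} = \frac{a + o}{o + 4} = \frac{a + o}{4 + o}$)
$\left(-2 + 5 O{\left(\frac{1}{3 - 5},6 \right)}\right)^{3} = \left(-2 + 5 \frac{\frac{1}{3 - 5} + 6}{4 + 6}\right)^{3} = \left(-2 + 5 \frac{\frac{1}{-2} + 6}{10}\right)^{3} = \left(-2 + 5 \frac{- \frac{1}{2} + 6}{10}\right)^{3} = \left(-2 + 5 \cdot \frac{1}{10} \cdot \frac{11}{2}\right)^{3} = \left(-2 + 5 \cdot \frac{11}{20}\right)^{3} = \left(-2 + \frac{11}{4}\right)^{3} = \left(\frac{3}{4}\right)^{3} = \frac{27}{64}$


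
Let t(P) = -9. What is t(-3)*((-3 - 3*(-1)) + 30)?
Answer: -270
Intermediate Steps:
t(-3)*((-3 - 3*(-1)) + 30) = -9*((-3 - 3*(-1)) + 30) = -9*((-3 + 3) + 30) = -9*(0 + 30) = -9*30 = -270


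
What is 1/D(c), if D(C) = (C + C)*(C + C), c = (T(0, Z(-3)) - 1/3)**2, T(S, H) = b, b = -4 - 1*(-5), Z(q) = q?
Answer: 81/64 ≈ 1.2656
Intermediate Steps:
b = 1 (b = -4 + 5 = 1)
T(S, H) = 1
c = 4/9 (c = (1 - 1/3)**2 = (2/3)**2 = 4/9 ≈ 0.44444)
D(C) = 4*C**2 (D(C) = (2*C)*(2*C) = 4*C**2)
1/D(c) = 1/(4*(4/9)**2) = 1/(4*(16/81)) = 1/(64/81) = 81/64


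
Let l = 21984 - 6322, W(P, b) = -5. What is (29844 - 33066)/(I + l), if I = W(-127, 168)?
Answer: -1074/5219 ≈ -0.20579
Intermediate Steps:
I = -5
l = 15662
(29844 - 33066)/(I + l) = (29844 - 33066)/(-5 + 15662) = -3222/15657 = -3222*1/15657 = -1074/5219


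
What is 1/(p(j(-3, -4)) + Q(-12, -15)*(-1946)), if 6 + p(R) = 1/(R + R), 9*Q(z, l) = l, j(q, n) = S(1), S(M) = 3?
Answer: 2/6475 ≈ 0.00030888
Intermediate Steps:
j(q, n) = 3
Q(z, l) = l/9
p(R) = -6 + 1/(2*R) (p(R) = -6 + 1/(R + R) = -6 + 1/(2*R))
1/(p(j(-3, -4)) + Q(-12, -15)*(-1946)) = 1/((-6 + (1/2)/3) + ((1/9)*(-15))*(-1946)) = 1/((-6 + (1/2)*(1/3)) - 5/3*(-1946)) = 1/((-6 + 1/6) + 9730/3) = 1/(-35/6 + 9730/3) = 1/(6475/2) = 2/6475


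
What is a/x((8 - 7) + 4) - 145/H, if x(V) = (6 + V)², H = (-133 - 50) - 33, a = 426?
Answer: 109561/26136 ≈ 4.1920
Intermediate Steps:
H = -216 (H = -183 - 33 = -216)
a/x((8 - 7) + 4) - 145/H = 426/((6 + ((8 - 7) + 4))²) - 145/(-216) = 426/((6 + (1 + 4))²) - 145*(-1/216) = 426/((6 + 5)²) + 145/216 = 426/(11²) + 145/216 = 426/121 + 145/216 = 109561/26136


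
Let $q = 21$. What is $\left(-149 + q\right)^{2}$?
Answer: $16384$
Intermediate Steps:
$\left(-149 + q\right)^{2} = \left(-149 + 21\right)^{2} = \left(-128\right)^{2} = 16384$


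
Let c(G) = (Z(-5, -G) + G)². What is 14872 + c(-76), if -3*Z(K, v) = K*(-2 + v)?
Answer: 154012/9 ≈ 17112.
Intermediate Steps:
Z(K, v) = -K*(-2 + v)/3
c(G) = (-10/3 - 2*G/3)² (c(G) = ((⅓)*(-5)*(2 - (-1)*G) + G)² = ((⅓)*(-5)*(2 + G) + G)² = ((-10/3 - 5*G/3) + G)² = (-10/3 - 2*G/3)²)
14872 + c(-76) = 14872 + 4*(5 - 76)²/9 = 14872 + (4/9)*(-71)² = 14872 + (4/9)*5041 = 14872 + 20164/9 = 154012/9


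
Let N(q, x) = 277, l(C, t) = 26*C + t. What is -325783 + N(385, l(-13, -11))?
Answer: -325506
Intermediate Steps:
l(C, t) = t + 26*C
-325783 + N(385, l(-13, -11)) = -325783 + 277 = -325506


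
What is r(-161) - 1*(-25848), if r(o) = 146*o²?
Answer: 3810314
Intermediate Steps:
r(-161) - 1*(-25848) = 146*(-161)² - 1*(-25848) = 146*25921 + 25848 = 3784466 + 25848 = 3810314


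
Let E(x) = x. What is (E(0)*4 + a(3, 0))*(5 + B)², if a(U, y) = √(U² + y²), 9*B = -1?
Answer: 1936/27 ≈ 71.704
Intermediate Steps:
B = -⅑ (B = (⅑)*(-1) = -⅑ ≈ -0.11111)
(E(0)*4 + a(3, 0))*(5 + B)² = (0*4 + √(3² + 0²))*(5 - ⅑)² = (0 + √(9 + 0))*(44/9)² = (0 + √9)*(1936/81) = (0 + 3)*(1936/81) = 3*(1936/81) = 1936/27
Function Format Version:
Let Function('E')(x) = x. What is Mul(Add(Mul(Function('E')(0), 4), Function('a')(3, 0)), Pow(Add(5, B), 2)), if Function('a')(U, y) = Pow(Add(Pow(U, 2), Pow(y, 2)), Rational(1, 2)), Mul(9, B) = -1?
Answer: Rational(1936, 27) ≈ 71.704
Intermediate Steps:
B = Rational(-1, 9) (B = Mul(Rational(1, 9), -1) = Rational(-1, 9) ≈ -0.11111)
Mul(Add(Mul(Function('E')(0), 4), Function('a')(3, 0)), Pow(Add(5, B), 2)) = Mul(Add(Mul(0, 4), Pow(Add(Pow(3, 2), Pow(0, 2)), Rational(1, 2))), Pow(Add(5, Rational(-1, 9)), 2)) = Mul(Add(0, Pow(Add(9, 0), Rational(1, 2))), Pow(Rational(44, 9), 2)) = Mul(Add(0, Pow(9, Rational(1, 2))), Rational(1936, 81)) = Mul(Add(0, 3), Rational(1936, 81)) = Mul(3, Rational(1936, 81)) = Rational(1936, 27)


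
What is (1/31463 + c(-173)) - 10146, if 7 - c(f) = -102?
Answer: -315794130/31463 ≈ -10037.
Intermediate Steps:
c(f) = 109 (c(f) = 7 - 1*(-102) = 7 + 102 = 109)
(1/31463 + c(-173)) - 10146 = (1/31463 + 109) - 10146 = 3429468/31463 - 10146 = -315794130/31463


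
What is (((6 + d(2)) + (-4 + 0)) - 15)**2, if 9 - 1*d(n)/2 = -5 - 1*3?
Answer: 441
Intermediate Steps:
d(n) = 34 (d(n) = 18 - 2*(-5 - 1*3) = 18 - 2*(-5 - 3) = 18 - 2*(-8) = 18 + 16 = 34)
(((6 + d(2)) + (-4 + 0)) - 15)**2 = (((6 + 34) + (-4 + 0)) - 15)**2 = ((40 - 4) - 15)**2 = (36 - 15)**2 = 21**2 = 441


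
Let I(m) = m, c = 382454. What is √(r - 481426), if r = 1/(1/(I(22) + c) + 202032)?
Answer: I*√2874605452475267142390659206/77272391233 ≈ 693.85*I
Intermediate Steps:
r = 382476/77272391233 (r = 1/(1/(22 + 382454) + 202032) = 1/(1/382476 + 202032) = 1/(77272391233/382476) = 382476/77272391233 ≈ 4.9497e-6)
√(r - 481426) = √(382476/77272391233 - 481426) = √(-37200938221355782/77272391233) = I*√2874605452475267142390659206/77272391233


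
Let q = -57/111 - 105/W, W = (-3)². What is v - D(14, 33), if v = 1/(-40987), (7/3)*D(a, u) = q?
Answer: 55414165/10615633 ≈ 5.2201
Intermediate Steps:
W = 9
q = -1352/111 (q = -57/111 - 105/9 = -57*1/111 - 105*⅑ = -19/37 - 35/3 = -1352/111 ≈ -12.180)
D(a, u) = -1352/259 (D(a, u) = (3/7)*(-1352/111) = -1352/259)
v = -1/40987 ≈ -2.4398e-5
v - D(14, 33) = -1/40987 - 1*(-1352/259) = -1/40987 + 1352/259 = 55414165/10615633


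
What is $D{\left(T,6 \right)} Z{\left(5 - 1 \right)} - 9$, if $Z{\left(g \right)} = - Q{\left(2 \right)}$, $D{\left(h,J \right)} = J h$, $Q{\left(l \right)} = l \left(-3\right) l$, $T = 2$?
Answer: $135$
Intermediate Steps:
$Q{\left(l \right)} = - 3 l^{2}$ ($Q{\left(l \right)} = - 3 l l = - 3 l^{2}$)
$Z{\left(g \right)} = 12$ ($Z{\left(g \right)} = - \left(-3\right) 2^{2} = - \left(-3\right) 4 = \left(-1\right) \left(-12\right) = 12$)
$D{\left(T,6 \right)} Z{\left(5 - 1 \right)} - 9 = 6 \cdot 2 \cdot 12 - 9 = 12 \cdot 12 - 9 = 144 - 9 = 135$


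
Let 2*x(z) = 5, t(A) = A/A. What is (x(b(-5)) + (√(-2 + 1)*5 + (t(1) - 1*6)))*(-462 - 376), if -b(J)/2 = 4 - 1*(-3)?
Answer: 2095 - 4190*I ≈ 2095.0 - 4190.0*I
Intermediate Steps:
t(A) = 1
b(J) = -14 (b(J) = -2*(4 - 1*(-3)) = -2*(4 + 3) = -2*7 = -14)
x(z) = 5/2 (x(z) = (½)*5 = 5/2)
(x(b(-5)) + (√(-2 + 1)*5 + (t(1) - 1*6)))*(-462 - 376) = (5/2 + (√(-2 + 1)*5 + (1 - 1*6)))*(-462 - 376) = (5/2 + (√(-1)*5 + (1 - 6)))*(-838) = (5/2 + (I*5 - 5))*(-838) = (5/2 + (5*I - 5))*(-838) = (5/2 + (-5 + 5*I))*(-838) = (-5/2 + 5*I)*(-838) = 2095 - 4190*I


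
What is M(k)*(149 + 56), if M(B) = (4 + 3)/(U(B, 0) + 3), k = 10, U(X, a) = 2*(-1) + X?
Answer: 1435/11 ≈ 130.45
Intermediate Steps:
U(X, a) = -2 + X
M(B) = 7/(1 + B) (M(B) = (4 + 3)/((-2 + B) + 3) = 7/(1 + B))
M(k)*(149 + 56) = (7/(1 + 10))*(149 + 56) = (7/11)*205 = 1435/11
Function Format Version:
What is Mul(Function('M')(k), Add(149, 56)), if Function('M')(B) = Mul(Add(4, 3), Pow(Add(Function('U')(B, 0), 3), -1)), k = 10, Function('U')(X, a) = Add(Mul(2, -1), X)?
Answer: Rational(1435, 11) ≈ 130.45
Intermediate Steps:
Function('U')(X, a) = Add(-2, X)
Function('M')(B) = Mul(7, Pow(Add(1, B), -1)) (Function('M')(B) = Mul(Add(4, 3), Pow(Add(Add(-2, B), 3), -1)) = Mul(7, Pow(Add(1, B), -1)))
Mul(Function('M')(k), Add(149, 56)) = Mul(Mul(7, Pow(Add(1, 10), -1)), Add(149, 56)) = Mul(Mul(7, Pow(11, -1)), 205) = Mul(Mul(7, Rational(1, 11)), 205) = Mul(Rational(7, 11), 205) = Rational(1435, 11)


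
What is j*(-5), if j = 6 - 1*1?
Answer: -25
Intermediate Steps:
j = 5 (j = 6 - 1 = 5)
j*(-5) = 5*(-5) = -25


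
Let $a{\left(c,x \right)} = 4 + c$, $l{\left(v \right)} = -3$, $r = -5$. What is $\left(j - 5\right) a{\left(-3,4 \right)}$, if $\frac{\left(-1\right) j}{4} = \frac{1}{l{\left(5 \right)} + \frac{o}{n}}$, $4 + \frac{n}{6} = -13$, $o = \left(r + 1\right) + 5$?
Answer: $- \frac{1127}{307} \approx -3.671$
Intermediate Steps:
$o = 1$ ($o = \left(-5 + 1\right) + 5 = -4 + 5 = 1$)
$n = -102$ ($n = -24 + 6 \left(-13\right) = -24 - 78 = -102$)
$j = \frac{408}{307}$ ($j = - \frac{4}{-3 + 1 \frac{1}{-102}} = - \frac{4}{-3 + 1 \left(- \frac{1}{102}\right)} = - \frac{4}{-3 - \frac{1}{102}} = - \frac{4}{- \frac{307}{102}} = \left(-4\right) \left(- \frac{102}{307}\right) = \frac{408}{307} \approx 1.329$)
$\left(j - 5\right) a{\left(-3,4 \right)} = \left(\frac{408}{307} - 5\right) \left(4 - 3\right) = \left(- \frac{1127}{307}\right) 1 = - \frac{1127}{307}$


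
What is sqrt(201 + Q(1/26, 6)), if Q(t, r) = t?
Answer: sqrt(135902)/26 ≈ 14.179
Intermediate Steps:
sqrt(201 + Q(1/26, 6)) = sqrt(201 + 1/26) = sqrt(5227/26) = sqrt(135902)/26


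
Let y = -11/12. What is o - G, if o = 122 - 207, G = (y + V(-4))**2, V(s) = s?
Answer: -15721/144 ≈ -109.17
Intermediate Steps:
y = -11/12 (y = -11*1/12 = -11/12 ≈ -0.91667)
G = 3481/144 (G = (-11/12 - 4)**2 = (-59/12)**2 = 3481/144 ≈ 24.174)
o = -85
o - G = -85 - 1*3481/144 = -85 - 3481/144 = -15721/144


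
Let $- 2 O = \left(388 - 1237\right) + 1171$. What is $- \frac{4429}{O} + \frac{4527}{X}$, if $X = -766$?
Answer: $\frac{2663767}{123326} \approx 21.599$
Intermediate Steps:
$O = -161$ ($O = - \frac{\left(388 - 1237\right) + 1171}{2} = - \frac{-849 + 1171}{2} = \left(- \frac{1}{2}\right) 322 = -161$)
$- \frac{4429}{O} + \frac{4527}{X} = - \frac{4429}{-161} + \frac{4527}{-766} = \left(-4429\right) \left(- \frac{1}{161}\right) + 4527 \left(- \frac{1}{766}\right) = \frac{4429}{161} - \frac{4527}{766} = \frac{2663767}{123326}$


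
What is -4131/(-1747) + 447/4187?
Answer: 18077406/7314689 ≈ 2.4714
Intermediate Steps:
-4131/(-1747) + 447/4187 = -4131*(-1/1747) + 447*(1/4187) = 4131/1747 + 447/4187 = 18077406/7314689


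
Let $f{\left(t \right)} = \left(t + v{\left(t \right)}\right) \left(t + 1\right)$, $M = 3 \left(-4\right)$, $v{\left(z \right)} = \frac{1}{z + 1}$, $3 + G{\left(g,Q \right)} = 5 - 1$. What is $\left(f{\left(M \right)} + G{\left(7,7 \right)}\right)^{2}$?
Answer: $17956$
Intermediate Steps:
$G{\left(g,Q \right)} = 1$ ($G{\left(g,Q \right)} = -3 + \left(5 - 1\right) = -3 + 4 = 1$)
$v{\left(z \right)} = \frac{1}{1 + z}$
$M = -12$
$f{\left(t \right)} = \left(1 + t\right) \left(t + \frac{1}{1 + t}\right)$ ($f{\left(t \right)} = \left(t + \frac{1}{1 + t}\right) \left(t + 1\right) = \left(t + \frac{1}{1 + t}\right) \left(1 + t\right) = \left(1 + t\right) \left(t + \frac{1}{1 + t}\right)$)
$\left(f{\left(M \right)} + G{\left(7,7 \right)}\right)^{2} = \left(\left(1 - 12 + \left(-12\right)^{2}\right) + 1\right)^{2} = \left(\left(1 - 12 + 144\right) + 1\right)^{2} = \left(133 + 1\right)^{2} = 134^{2} = 17956$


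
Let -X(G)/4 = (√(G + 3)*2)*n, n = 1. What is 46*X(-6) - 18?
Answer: -18 - 368*I*√3 ≈ -18.0 - 637.39*I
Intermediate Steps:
X(G) = -8*√(3 + G) (X(G) = -4*√(G + 3)*2 = -4*√(3 + G)*2 = -4*2*√(3 + G) = -8*√(3 + G))
46*X(-6) - 18 = 46*(-8*√(3 - 6)) - 18 = 46*(-8*I*√3) - 18 = -368*I*√3 - 18 = -18 - 368*I*√3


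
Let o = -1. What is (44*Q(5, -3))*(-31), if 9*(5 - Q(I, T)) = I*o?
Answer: -68200/9 ≈ -7577.8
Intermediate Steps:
Q(I, T) = 5 + I/9 (Q(I, T) = 5 - I*(-1)/9 = 5 - (-1)*I/9 = 5 + I/9)
(44*Q(5, -3))*(-31) = (44*(5 + (⅑)*5))*(-31) = (44*(5 + 5/9))*(-31) = (44*(50/9))*(-31) = (2200/9)*(-31) = -68200/9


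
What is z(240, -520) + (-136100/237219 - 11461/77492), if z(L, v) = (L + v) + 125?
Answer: -2862564514099/18382574748 ≈ -155.72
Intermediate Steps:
z(L, v) = 125 + L + v
z(240, -520) + (-136100/237219 - 11461/77492) = (125 + 240 - 520) + (-136100/237219 - 11461/77492) = -155 + (-136100*1/237219 - 11461*1/77492) = -155 + (-136100/237219 - 11461/77492) = -155 - 13265428159/18382574748 = -2862564514099/18382574748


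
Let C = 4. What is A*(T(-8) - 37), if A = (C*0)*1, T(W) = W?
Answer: 0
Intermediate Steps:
A = 0 (A = (4*0)*1 = 0*1 = 0)
A*(T(-8) - 37) = 0*(-8 - 37) = 0*(-45) = 0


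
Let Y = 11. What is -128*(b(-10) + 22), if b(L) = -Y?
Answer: -1408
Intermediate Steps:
b(L) = -11 (b(L) = -1*11 = -11)
-128*(b(-10) + 22) = -128*(-11 + 22) = -128*11 = -1408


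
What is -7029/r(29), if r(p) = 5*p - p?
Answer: -7029/116 ≈ -60.595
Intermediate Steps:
r(p) = 4*p
-7029/r(29) = -7029/(4*29) = -7029/116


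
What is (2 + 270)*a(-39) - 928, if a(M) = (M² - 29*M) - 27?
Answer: 713072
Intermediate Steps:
a(M) = -27 + M² - 29*M
(2 + 270)*a(-39) - 928 = (2 + 270)*(-27 + (-39)² - 29*(-39)) - 928 = 272*(-27 + 1521 + 1131) - 928 = 272*2625 - 928 = 714000 - 928 = 713072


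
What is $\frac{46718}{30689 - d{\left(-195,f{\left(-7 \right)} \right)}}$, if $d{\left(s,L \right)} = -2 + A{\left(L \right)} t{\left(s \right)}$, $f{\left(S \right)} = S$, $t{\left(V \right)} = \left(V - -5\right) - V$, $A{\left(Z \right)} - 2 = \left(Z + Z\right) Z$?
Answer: $\frac{6674}{4313} \approx 1.5474$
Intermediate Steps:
$A{\left(Z \right)} = 2 + 2 Z^{2}$ ($A{\left(Z \right)} = 2 + \left(Z + Z\right) Z = 2 + 2 Z Z = 2 + 2 Z^{2}$)
$t{\left(V \right)} = 5$ ($t{\left(V \right)} = \left(V + 5\right) - V = \left(5 + V\right) - V = 5$)
$d{\left(s,L \right)} = 8 + 10 L^{2}$ ($d{\left(s,L \right)} = -2 + \left(2 + 2 L^{2}\right) 5 = -2 + \left(10 + 10 L^{2}\right) = 8 + 10 L^{2}$)
$\frac{46718}{30689 - d{\left(-195,f{\left(-7 \right)} \right)}} = \frac{46718}{30689 - \left(8 + 10 \left(-7\right)^{2}\right)} = \frac{46718}{30689 - \left(8 + 10 \cdot 49\right)} = \frac{46718}{30689 - \left(8 + 490\right)} = \frac{46718}{30689 - 498} = \frac{46718}{30191} = 46718 \cdot \frac{1}{30191} = \frac{6674}{4313}$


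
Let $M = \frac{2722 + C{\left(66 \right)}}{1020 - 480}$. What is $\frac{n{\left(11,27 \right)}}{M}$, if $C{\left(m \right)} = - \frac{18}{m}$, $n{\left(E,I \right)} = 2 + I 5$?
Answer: $\frac{813780}{29939} \approx 27.181$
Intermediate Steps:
$n{\left(E,I \right)} = 2 + 5 I$
$M = \frac{29939}{5940}$ ($M = \frac{2722 - \frac{18}{66}}{1020 - 480} = \frac{2722 - \frac{3}{11}}{540} = \left(2722 - \frac{3}{11}\right) \frac{1}{540} = \frac{29939}{11} \cdot \frac{1}{540} = \frac{29939}{5940} \approx 5.0402$)
$\frac{n{\left(11,27 \right)}}{M} = \frac{2 + 5 \cdot 27}{\frac{29939}{5940}} = \left(2 + 135\right) \frac{5940}{29939} = 137 \cdot \frac{5940}{29939} = \frac{813780}{29939}$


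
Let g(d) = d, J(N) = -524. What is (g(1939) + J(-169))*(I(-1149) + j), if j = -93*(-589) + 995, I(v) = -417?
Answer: 78327325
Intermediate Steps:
j = 55772 (j = 54777 + 995 = 55772)
(g(1939) + J(-169))*(I(-1149) + j) = (1939 - 524)*(-417 + 55772) = 1415*55355 = 78327325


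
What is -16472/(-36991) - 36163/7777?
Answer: -17036659/4051817 ≈ -4.2047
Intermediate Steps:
-16472/(-36991) - 36163/7777 = -16472*(-1/36991) - 36163*1/7777 = 232/521 - 36163/7777 = -17036659/4051817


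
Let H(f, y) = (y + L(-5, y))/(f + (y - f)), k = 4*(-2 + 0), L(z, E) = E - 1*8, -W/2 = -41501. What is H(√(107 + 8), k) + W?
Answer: 83005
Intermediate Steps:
W = 83002 (W = -2*(-41501) = 83002)
L(z, E) = -8 + E (L(z, E) = E - 8 = -8 + E)
k = -8 (k = 4*(-2) = -8)
H(f, y) = (-8 + 2*y)/y (H(f, y) = (y + (-8 + y))/(f + (y - f)) = (-8 + 2*y)/y)
H(√(107 + 8), k) + W = (2 - 8/(-8)) + 83002 = (2 - 8*(-⅛)) + 83002 = (2 + 1) + 83002 = 3 + 83002 = 83005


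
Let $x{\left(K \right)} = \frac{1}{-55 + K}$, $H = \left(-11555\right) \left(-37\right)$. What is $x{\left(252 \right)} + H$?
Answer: $\frac{84224396}{197} \approx 4.2754 \cdot 10^{5}$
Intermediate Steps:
$H = 427535$
$x{\left(252 \right)} + H = \frac{1}{-55 + 252} + 427535 = \frac{1}{197} + 427535 = \frac{84224396}{197}$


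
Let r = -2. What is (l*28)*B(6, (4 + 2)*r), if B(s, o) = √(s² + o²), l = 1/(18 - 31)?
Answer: -168*√5/13 ≈ -28.897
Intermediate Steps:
l = -1/13 (l = 1/(-13) = -1/13 ≈ -0.076923)
B(s, o) = √(o² + s²)
(l*28)*B(6, (4 + 2)*r) = (-1/13*28)*√(((4 + 2)*(-2))² + 6²) = -28*√((6*(-2))² + 36)/13 = -28*√((-12)² + 36)/13 = -28*√(144 + 36)/13 = -168*√5/13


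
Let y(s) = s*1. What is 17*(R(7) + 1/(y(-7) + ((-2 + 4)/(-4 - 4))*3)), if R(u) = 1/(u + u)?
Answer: -425/434 ≈ -0.97926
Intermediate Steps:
y(s) = s
R(u) = 1/(2*u)
17*(R(7) + 1/(y(-7) + ((-2 + 4)/(-4 - 4))*3)) = 17*((1/2)/7 + 1/(-7 + ((-2 + 4)/(-4 - 4))*3)) = 17*((1/2)*(1/7) + 1/(-7 + (2/(-8))*3)) = 17*(1/14 + 1/(-7 + (2*(-1/8))*3)) = 17*(1/14 + 1/(-7 - 1/4*3)) = 17*(1/14 + 1/(-7 - 3/4)) = 17*(1/14 + 1/(-31/4)) = 17*(1/14 - 4/31) = 17*(-25/434) = -425/434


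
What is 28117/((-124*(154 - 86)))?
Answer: -907/272 ≈ -3.3346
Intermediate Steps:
28117/((-124*(154 - 86))) = 28117/((-124*68)) = 28117/(-8432) = 28117*(-1/8432) = -907/272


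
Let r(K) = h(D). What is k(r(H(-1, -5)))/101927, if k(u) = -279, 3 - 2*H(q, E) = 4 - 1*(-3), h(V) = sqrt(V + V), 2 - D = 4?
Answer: -279/101927 ≈ -0.0027373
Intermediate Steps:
D = -2 (D = 2 - 1*4 = 2 - 4 = -2)
h(V) = sqrt(2)*sqrt(V) (h(V) = sqrt(2*V) = sqrt(2)*sqrt(V))
H(q, E) = -2 (H(q, E) = 3/2 - (4 - 1*(-3))/2 = 3/2 - (4 + 3)/2 = 3/2 - 1/2*7 = 3/2 - 7/2 = -2)
r(K) = 2*I (r(K) = sqrt(2)*sqrt(-2) = sqrt(2)*(I*sqrt(2)) = 2*I)
k(r(H(-1, -5)))/101927 = -279/101927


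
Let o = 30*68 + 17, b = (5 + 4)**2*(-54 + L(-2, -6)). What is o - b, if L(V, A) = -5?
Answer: 6836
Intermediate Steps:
b = -4779 (b = (5 + 4)**2*(-54 - 5) = 9**2*(-59) = 81*(-59) = -4779)
o = 2057 (o = 2040 + 17 = 2057)
o - b = 2057 - 1*(-4779) = 2057 + 4779 = 6836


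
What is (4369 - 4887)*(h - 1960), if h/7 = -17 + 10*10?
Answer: 714322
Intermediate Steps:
h = 581 (h = 7*(-17 + 10*10) = 7*(-17 + 100) = 7*83 = 581)
(4369 - 4887)*(h - 1960) = (4369 - 4887)*(581 - 1960) = -518*(-1379) = 714322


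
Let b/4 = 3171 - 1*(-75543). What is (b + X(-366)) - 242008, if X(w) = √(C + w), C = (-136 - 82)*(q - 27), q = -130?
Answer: 72848 + 2*√8465 ≈ 73032.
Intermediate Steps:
C = 34226 (C = (-136 - 82)*(-130 - 27) = -218*(-157) = 34226)
X(w) = √(34226 + w)
b = 314856 (b = 4*(3171 - 1*(-75543)) = 4*(3171 + 75543) = 4*78714 = 314856)
(b + X(-366)) - 242008 = (314856 + √(34226 - 366)) - 242008 = (314856 + √33860) - 242008 = (314856 + 2*√8465) - 242008 = 72848 + 2*√8465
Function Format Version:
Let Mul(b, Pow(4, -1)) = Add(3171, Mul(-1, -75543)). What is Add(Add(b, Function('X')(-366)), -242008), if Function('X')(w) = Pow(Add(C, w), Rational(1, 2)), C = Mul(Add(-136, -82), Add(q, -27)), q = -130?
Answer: Add(72848, Mul(2, Pow(8465, Rational(1, 2)))) ≈ 73032.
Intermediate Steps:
C = 34226 (C = Mul(Add(-136, -82), Add(-130, -27)) = Mul(-218, -157) = 34226)
Function('X')(w) = Pow(Add(34226, w), Rational(1, 2))
b = 314856 (b = Mul(4, Add(3171, Mul(-1, -75543))) = Mul(4, Add(3171, 75543)) = Mul(4, 78714) = 314856)
Add(Add(b, Function('X')(-366)), -242008) = Add(Add(314856, Pow(Add(34226, -366), Rational(1, 2))), -242008) = Add(Add(314856, Pow(33860, Rational(1, 2))), -242008) = Add(Add(314856, Mul(2, Pow(8465, Rational(1, 2)))), -242008) = Add(72848, Mul(2, Pow(8465, Rational(1, 2))))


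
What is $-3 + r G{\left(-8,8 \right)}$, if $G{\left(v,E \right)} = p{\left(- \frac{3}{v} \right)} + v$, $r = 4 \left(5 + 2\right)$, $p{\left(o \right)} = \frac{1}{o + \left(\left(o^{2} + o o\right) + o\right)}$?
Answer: $- \frac{6595}{33} \approx -199.85$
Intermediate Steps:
$p{\left(o \right)} = \frac{1}{2 o + 2 o^{2}}$ ($p{\left(o \right)} = \frac{1}{o + \left(\left(o^{2} + o^{2}\right) + o\right)} = \frac{1}{o + \left(2 o^{2} + o\right)} = \frac{1}{o + \left(o + 2 o^{2}\right)} = \frac{1}{2 o + 2 o^{2}}$)
$r = 28$ ($r = 4 \cdot 7 = 28$)
$G{\left(v,E \right)} = v - \frac{v}{6 \left(1 - \frac{3}{v}\right)}$ ($G{\left(v,E \right)} = \frac{1}{2 \left(- \frac{3}{v}\right) \left(1 - \frac{3}{v}\right)} + v = \frac{\left(- \frac{1}{3}\right) v}{2 \left(1 - \frac{3}{v}\right)} + v = - \frac{v}{6 \left(1 - \frac{3}{v}\right)} + v = v - \frac{v}{6 \left(1 - \frac{3}{v}\right)}$)
$-3 + r G{\left(-8,8 \right)} = -3 + 28 \cdot \frac{1}{6} \left(-8\right) \frac{1}{-3 - 8} \left(-18 + 5 \left(-8\right)\right) = -3 + 28 \cdot \frac{1}{6} \left(-8\right) \frac{1}{-11} \left(-18 - 40\right) = -3 + 28 \cdot \frac{1}{6} \left(-8\right) \left(- \frac{1}{11}\right) \left(-58\right) = -3 + 28 \left(- \frac{232}{33}\right) = -3 - \frac{6496}{33} = - \frac{6595}{33}$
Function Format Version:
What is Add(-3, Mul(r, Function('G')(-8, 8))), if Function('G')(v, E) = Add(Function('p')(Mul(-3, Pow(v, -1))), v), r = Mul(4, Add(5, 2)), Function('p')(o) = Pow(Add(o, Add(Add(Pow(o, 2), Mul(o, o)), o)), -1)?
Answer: Rational(-6595, 33) ≈ -199.85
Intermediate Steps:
Function('p')(o) = Pow(Add(Mul(2, o), Mul(2, Pow(o, 2))), -1) (Function('p')(o) = Pow(Add(o, Add(Add(Pow(o, 2), Pow(o, 2)), o)), -1) = Pow(Add(o, Add(Mul(2, Pow(o, 2)), o)), -1) = Pow(Add(o, Add(o, Mul(2, Pow(o, 2)))), -1) = Pow(Add(Mul(2, o), Mul(2, Pow(o, 2))), -1))
r = 28 (r = Mul(4, 7) = 28)
Function('G')(v, E) = Add(v, Mul(Rational(-1, 6), v, Pow(Add(1, Mul(-3, Pow(v, -1))), -1))) (Function('G')(v, E) = Add(Mul(Rational(1, 2), Pow(Mul(-3, Pow(v, -1)), -1), Pow(Add(1, Mul(-3, Pow(v, -1))), -1)), v) = Add(Mul(Rational(1, 2), Mul(Rational(-1, 3), v), Pow(Add(1, Mul(-3, Pow(v, -1))), -1)), v) = Add(Mul(Rational(-1, 6), v, Pow(Add(1, Mul(-3, Pow(v, -1))), -1)), v) = Add(v, Mul(Rational(-1, 6), v, Pow(Add(1, Mul(-3, Pow(v, -1))), -1))))
Add(-3, Mul(r, Function('G')(-8, 8))) = Add(-3, Mul(28, Mul(Rational(1, 6), -8, Pow(Add(-3, -8), -1), Add(-18, Mul(5, -8))))) = Add(-3, Mul(28, Mul(Rational(1, 6), -8, Pow(-11, -1), Add(-18, -40)))) = Add(-3, Mul(28, Mul(Rational(1, 6), -8, Rational(-1, 11), -58))) = Add(-3, Mul(28, Rational(-232, 33))) = Add(-3, Rational(-6496, 33)) = Rational(-6595, 33)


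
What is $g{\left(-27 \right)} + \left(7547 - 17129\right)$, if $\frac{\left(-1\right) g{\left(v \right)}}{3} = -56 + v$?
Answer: $-9333$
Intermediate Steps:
$g{\left(v \right)} = 168 - 3 v$ ($g{\left(v \right)} = - 3 \left(-56 + v\right) = 168 - 3 v$)
$g{\left(-27 \right)} + \left(7547 - 17129\right) = \left(168 - -81\right) + \left(7547 - 17129\right) = \left(168 + 81\right) - 9582 = 249 - 9582 = -9333$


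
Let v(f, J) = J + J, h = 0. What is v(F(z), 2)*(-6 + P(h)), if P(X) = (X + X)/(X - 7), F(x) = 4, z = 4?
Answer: -24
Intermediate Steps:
P(X) = 2*X/(-7 + X) (P(X) = (2*X)/(-7 + X) = 2*X/(-7 + X))
v(f, J) = 2*J
v(F(z), 2)*(-6 + P(h)) = (2*2)*(-6 + 2*0/(-7 + 0)) = 4*(-6 + 2*0/(-7)) = 4*(-6 + 2*0*(-1/7)) = 4*(-6 + 0) = 4*(-6) = -24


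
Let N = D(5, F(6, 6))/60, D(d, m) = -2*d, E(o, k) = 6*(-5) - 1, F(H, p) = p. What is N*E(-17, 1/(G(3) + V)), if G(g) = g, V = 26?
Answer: 31/6 ≈ 5.1667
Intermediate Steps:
E(o, k) = -31 (E(o, k) = -30 - 1 = -31)
N = -1/6 (N = -2*5/60 = -10*1/60 = -1/6 ≈ -0.16667)
N*E(-17, 1/(G(3) + V)) = -1/6*(-31) = 31/6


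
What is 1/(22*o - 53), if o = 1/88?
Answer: -4/211 ≈ -0.018957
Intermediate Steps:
o = 1/88 ≈ 0.011364
1/(22*o - 53) = 1/(22*(1/88) - 53) = 1/(¼ - 53) = 1/(-211/4) = -4/211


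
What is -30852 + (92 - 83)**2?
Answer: -30771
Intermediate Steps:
-30852 + (92 - 83)**2 = -30852 + 9**2 = -30852 + 81 = -30771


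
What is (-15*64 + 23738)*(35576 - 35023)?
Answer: 12596234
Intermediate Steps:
(-15*64 + 23738)*(35576 - 35023) = (-960 + 23738)*553 = 22778*553 = 12596234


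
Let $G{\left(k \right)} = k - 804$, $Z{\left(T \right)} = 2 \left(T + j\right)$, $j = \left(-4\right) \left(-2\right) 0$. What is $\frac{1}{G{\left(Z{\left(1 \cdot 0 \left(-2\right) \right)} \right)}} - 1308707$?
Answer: $- \frac{1052200429}{804} \approx -1.3087 \cdot 10^{6}$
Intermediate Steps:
$j = 0$ ($j = 8 \cdot 0 = 0$)
$Z{\left(T \right)} = 2 T$ ($Z{\left(T \right)} = 2 \left(T + 0\right) = 2 T$)
$G{\left(k \right)} = -804 + k$ ($G{\left(k \right)} = k - 804 = -804 + k$)
$\frac{1}{G{\left(Z{\left(1 \cdot 0 \left(-2\right) \right)} \right)}} - 1308707 = \frac{1}{-804 + 2 \cdot 1 \cdot 0 \left(-2\right)} - 1308707 = \frac{1}{-804 + 2 \cdot 0 \left(-2\right)} - 1308707 = \frac{1}{-804 + 2 \cdot 0} - 1308707 = \frac{1}{-804 + 0} - 1308707 = \frac{1}{-804} - 1308707 = - \frac{1}{804} - 1308707 = - \frac{1052200429}{804}$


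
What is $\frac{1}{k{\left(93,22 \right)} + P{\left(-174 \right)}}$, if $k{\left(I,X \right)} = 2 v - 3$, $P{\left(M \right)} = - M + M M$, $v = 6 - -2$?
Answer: $\frac{1}{30463} \approx 3.2827 \cdot 10^{-5}$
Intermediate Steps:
$v = 8$ ($v = 6 + 2 = 8$)
$P{\left(M \right)} = M^{2} - M$ ($P{\left(M \right)} = - M + M^{2} = M^{2} - M$)
$k{\left(I,X \right)} = 13$ ($k{\left(I,X \right)} = 2 \cdot 8 - 3 = 16 - 3 = 13$)
$\frac{1}{k{\left(93,22 \right)} + P{\left(-174 \right)}} = \frac{1}{13 - 174 \left(-1 - 174\right)} = \frac{1}{13 - -30450} = \frac{1}{13 + 30450} = \frac{1}{30463}$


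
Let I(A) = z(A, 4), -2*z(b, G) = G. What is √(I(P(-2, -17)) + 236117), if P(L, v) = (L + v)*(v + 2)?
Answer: 9*√2915 ≈ 485.92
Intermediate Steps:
z(b, G) = -G/2
P(L, v) = (2 + v)*(L + v) (P(L, v) = (L + v)*(2 + v) = (2 + v)*(L + v))
I(A) = -2 (I(A) = -½*4 = -2)
√(I(P(-2, -17)) + 236117) = √(-2 + 236117) = √236115 = 9*√2915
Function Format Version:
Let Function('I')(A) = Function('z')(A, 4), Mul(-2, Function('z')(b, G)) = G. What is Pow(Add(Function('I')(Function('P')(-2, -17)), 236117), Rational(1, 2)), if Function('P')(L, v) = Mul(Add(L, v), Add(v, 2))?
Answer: Mul(9, Pow(2915, Rational(1, 2))) ≈ 485.92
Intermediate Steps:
Function('z')(b, G) = Mul(Rational(-1, 2), G)
Function('P')(L, v) = Mul(Add(2, v), Add(L, v)) (Function('P')(L, v) = Mul(Add(L, v), Add(2, v)) = Mul(Add(2, v), Add(L, v)))
Function('I')(A) = -2 (Function('I')(A) = Mul(Rational(-1, 2), 4) = -2)
Pow(Add(Function('I')(Function('P')(-2, -17)), 236117), Rational(1, 2)) = Pow(Add(-2, 236117), Rational(1, 2)) = Pow(236115, Rational(1, 2)) = Mul(9, Pow(2915, Rational(1, 2)))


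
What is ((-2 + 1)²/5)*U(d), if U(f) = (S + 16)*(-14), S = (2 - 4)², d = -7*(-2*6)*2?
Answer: -56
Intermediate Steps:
d = 168 (d = -(-84)*2 = -7*(-24) = 168)
S = 4 (S = (-2)² = 4)
U(f) = -280 (U(f) = (4 + 16)*(-14) = 20*(-14) = -280)
((-2 + 1)²/5)*U(d) = ((-2 + 1)²/5)*(-280) = ((-1)²*(⅕))*(-280) = (1*(⅕))*(-280) = (⅕)*(-280) = -56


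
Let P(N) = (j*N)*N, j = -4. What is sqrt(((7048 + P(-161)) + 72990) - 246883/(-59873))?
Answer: 5*I*sqrt(3390033388819)/59873 ≈ 153.76*I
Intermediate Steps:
P(N) = -4*N**2 (P(N) = (-4*N)*N = -4*N**2)
sqrt(((7048 + P(-161)) + 72990) - 246883/(-59873)) = sqrt(((7048 - 4*(-161)**2) + 72990) - 246883/(-59873)) = sqrt(((7048 - 4*25921) + 72990) - 246883*(-1/59873)) = sqrt(((7048 - 103684) + 72990) + 246883/59873) = sqrt((-96636 + 72990) + 246883/59873) = sqrt(-23646 + 246883/59873) = sqrt(-1415510075/59873) = 5*I*sqrt(3390033388819)/59873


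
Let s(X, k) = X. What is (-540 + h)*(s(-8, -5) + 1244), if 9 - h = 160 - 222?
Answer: -579684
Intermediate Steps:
h = 71 (h = 9 - (160 - 222) = 9 - 1*(-62) = 9 + 62 = 71)
(-540 + h)*(s(-8, -5) + 1244) = (-540 + 71)*(-8 + 1244) = -469*1236 = -579684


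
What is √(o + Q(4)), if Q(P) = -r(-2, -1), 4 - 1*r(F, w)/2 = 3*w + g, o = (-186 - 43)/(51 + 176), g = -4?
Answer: I*√1185621/227 ≈ 4.7968*I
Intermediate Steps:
o = -229/227 ≈ -1.0088
r(F, w) = 16 - 6*w (r(F, w) = 8 - 2*(3*w - 4) = 8 - 2*(-4 + 3*w) = 8 + (8 - 6*w) = 16 - 6*w)
Q(P) = -22 (Q(P) = -(16 - 6*(-1)) = -(16 + 6) = -1*22 = -22)
√(o + Q(4)) = √(-229/227 - 22) = √(-5223/227) = I*√1185621/227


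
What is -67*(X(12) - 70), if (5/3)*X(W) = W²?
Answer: -5494/5 ≈ -1098.8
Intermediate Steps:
X(W) = 3*W²/5
-67*(X(12) - 70) = -67*((⅗)*12² - 70) = -67*((⅗)*144 - 70) = -67*(432/5 - 70) = -67*82/5 = -5494/5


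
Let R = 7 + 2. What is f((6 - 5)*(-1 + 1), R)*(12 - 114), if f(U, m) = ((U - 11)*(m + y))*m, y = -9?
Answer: 0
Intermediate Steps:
R = 9
f(U, m) = m*(-11 + U)*(-9 + m) (f(U, m) = ((U - 11)*(m - 9))*m = ((-11 + U)*(-9 + m))*m = m*(-11 + U)*(-9 + m))
f((6 - 5)*(-1 + 1), R)*(12 - 114) = (9*(99 - 11*9 - 9*(6 - 5)*(-1 + 1) + ((6 - 5)*(-1 + 1))*9))*(12 - 114) = (9*(99 - 99 - 9*0 + (1*0)*9))*(-102) = (9*(99 - 99 - 9*0 + 0*9))*(-102) = (9*(99 - 99 + 0 + 0))*(-102) = (9*0)*(-102) = 0*(-102) = 0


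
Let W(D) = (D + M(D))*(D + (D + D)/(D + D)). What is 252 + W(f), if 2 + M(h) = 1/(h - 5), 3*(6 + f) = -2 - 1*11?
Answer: 76118/207 ≈ 367.72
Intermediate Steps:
f = -31/3 (f = -6 + (-2 - 1*11)/3 = -6 + (-2 - 11)/3 = -6 + (1/3)*(-13) = -6 - 13/3 = -31/3 ≈ -10.333)
M(h) = -2 + 1/(-5 + h) (M(h) = -2 + 1/(h - 5) = -2 + 1/(-5 + h))
W(D) = (1 + D)*(D + (11 - 2*D)/(-5 + D)) (W(D) = (D + (11 - 2*D)/(-5 + D))*(D + (D + D)/(D + D)) = (D + (11 - 2*D)/(-5 + D))*(D + (2*D)/((2*D))) = (D + (11 - 2*D)/(-5 + D))*(D + (2*D)*(1/(2*D))) = (D + (11 - 2*D)/(-5 + D))*(D + 1) = (D + (11 - 2*D)/(-5 + D))*(1 + D) = (1 + D)*(D + (11 - 2*D)/(-5 + D)))
252 + W(f) = 252 + (11 + (-31/3)**3 - 6*(-31/3)**2 + 4*(-31/3))/(-5 - 31/3) = 252 + (11 - 29791/27 - 6*961/9 - 124/3)/(-46/3) = 252 - 3*(11 - 29791/27 - 1922/3 - 124/3)/46 = 252 - 3/46*(-47908/27) = 252 + 23954/207 = 76118/207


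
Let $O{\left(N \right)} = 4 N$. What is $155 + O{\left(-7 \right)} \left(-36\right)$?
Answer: $1163$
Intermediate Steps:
$155 + O{\left(-7 \right)} \left(-36\right) = 155 + 4 \left(-7\right) \left(-36\right) = 155 - -1008 = 155 + 1008 = 1163$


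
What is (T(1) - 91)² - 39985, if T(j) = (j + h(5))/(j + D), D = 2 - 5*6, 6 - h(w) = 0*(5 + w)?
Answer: -23077769/729 ≈ -31657.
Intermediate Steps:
h(w) = 6 (h(w) = 6 - 0*(5 + w) = 6 - 1*0 = 6 + 0 = 6)
D = -28 (D = 2 - 30 = -28)
T(j) = (6 + j)/(-28 + j) (T(j) = (j + 6)/(j - 28) = (6 + j)/(-28 + j))
(T(1) - 91)² - 39985 = ((6 + 1)/(-28 + 1) - 91)² - 39985 = (7/(-27) - 91)² - 39985 = (-1/27*7 - 91)² - 39985 = (-7/27 - 91)² - 39985 = (-2464/27)² - 39985 = 6071296/729 - 39985 = -23077769/729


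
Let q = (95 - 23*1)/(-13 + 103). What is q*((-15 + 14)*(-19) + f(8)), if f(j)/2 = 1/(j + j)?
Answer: 153/10 ≈ 15.300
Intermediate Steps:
f(j) = 1/j (f(j) = 2/(j + j) = 2/((2*j)) = 2*(1/(2*j)) = 1/j)
q = ⅘ (q = (95 - 23)/90 = 72*(1/90) = ⅘ ≈ 0.80000)
q*((-15 + 14)*(-19) + f(8)) = 4*((-15 + 14)*(-19) + 1/8)/5 = 4*(-1*(-19) + ⅛)/5 = 4*(19 + ⅛)/5 = (⅘)*(153/8) = 153/10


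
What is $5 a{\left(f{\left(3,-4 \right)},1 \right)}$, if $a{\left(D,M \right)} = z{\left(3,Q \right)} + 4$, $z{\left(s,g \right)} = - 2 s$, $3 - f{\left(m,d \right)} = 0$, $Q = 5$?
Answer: $-10$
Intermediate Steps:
$f{\left(m,d \right)} = 3$ ($f{\left(m,d \right)} = 3 - 0 = 3 + 0 = 3$)
$a{\left(D,M \right)} = -2$ ($a{\left(D,M \right)} = \left(-2\right) 3 + 4 = -6 + 4 = -2$)
$5 a{\left(f{\left(3,-4 \right)},1 \right)} = 5 \left(-2\right) = -10$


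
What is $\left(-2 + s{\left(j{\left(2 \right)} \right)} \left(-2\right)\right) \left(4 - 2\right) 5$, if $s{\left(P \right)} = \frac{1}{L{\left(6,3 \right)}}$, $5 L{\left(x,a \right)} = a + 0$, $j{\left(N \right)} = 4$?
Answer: $- \frac{160}{3} \approx -53.333$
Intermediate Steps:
$L{\left(x,a \right)} = \frac{a}{5}$ ($L{\left(x,a \right)} = \frac{a + 0}{5} = \frac{a}{5}$)
$s{\left(P \right)} = \frac{5}{3}$ ($s{\left(P \right)} = \frac{1}{\frac{1}{5} \cdot 3} = \frac{1}{\frac{3}{5}} = \frac{5}{3}$)
$\left(-2 + s{\left(j{\left(2 \right)} \right)} \left(-2\right)\right) \left(4 - 2\right) 5 = \left(-2 + \frac{5}{3} \left(-2\right)\right) \left(4 - 2\right) 5 = \left(-2 - \frac{10}{3}\right) \left(4 - 2\right) 5 = \left(- \frac{16}{3}\right) 2 \cdot 5 = \left(- \frac{32}{3}\right) 5 = - \frac{160}{3}$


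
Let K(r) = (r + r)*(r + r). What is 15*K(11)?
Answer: 7260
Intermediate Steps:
K(r) = 4*r**2 (K(r) = (2*r)*(2*r) = 4*r**2)
15*K(11) = 15*(4*11**2) = 15*(4*121) = 15*484 = 7260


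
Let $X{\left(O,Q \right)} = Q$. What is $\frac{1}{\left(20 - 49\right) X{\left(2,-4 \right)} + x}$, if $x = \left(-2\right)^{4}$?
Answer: $\frac{1}{132} \approx 0.0075758$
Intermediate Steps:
$x = 16$
$\frac{1}{\left(20 - 49\right) X{\left(2,-4 \right)} + x} = \frac{1}{\left(20 - 49\right) \left(-4\right) + 16} = \frac{1}{\left(-29\right) \left(-4\right) + 16} = \frac{1}{116 + 16} = \frac{1}{132}$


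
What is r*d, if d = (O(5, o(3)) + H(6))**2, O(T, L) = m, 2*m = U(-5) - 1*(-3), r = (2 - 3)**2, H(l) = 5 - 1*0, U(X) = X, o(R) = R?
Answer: 16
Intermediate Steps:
H(l) = 5 (H(l) = 5 + 0 = 5)
r = 1 (r = (-1)**2 = 1)
m = -1 (m = (-5 - 1*(-3))/2 = (-5 + 3)/2 = (1/2)*(-2) = -1)
O(T, L) = -1
d = 16 (d = (-1 + 5)**2 = 4**2 = 16)
r*d = 1*16 = 16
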